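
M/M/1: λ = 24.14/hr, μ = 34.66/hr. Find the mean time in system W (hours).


W = 1/(μ−λ) = 1/(34.66 − 24.14) = 1/10.52 = 0.09506 hr

Final: 0.09506 hr


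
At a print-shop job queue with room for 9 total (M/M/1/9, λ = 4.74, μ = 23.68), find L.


ρ = 4.74/23.68 = 0.2002
L = ρ[1 − (K+1)ρ^K + Kρ^(K+1)] / [(1−ρ)(1−ρ^(K+1))]
Numerator: 0.2002·(1 − 10·0.0000005159 + 9·0.0000001033) = 0.200168
Denominator: (0.7998)·(1.000000) = 0.799831
L = 0.200168/0.799831 = 0.2503

Final: 0.2503


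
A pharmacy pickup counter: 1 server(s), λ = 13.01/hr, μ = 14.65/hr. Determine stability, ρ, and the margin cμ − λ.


Total capacity cμ = 1·14.65 = 14.65/hr
ρ = λ/(cμ) = 13.01/14.65 = 0.8881
Stable ⇔ ρ < 1: YES
Spare capacity = cμ − λ = 14.65 − 13.01 = 1.64/hr

Final: ρ = 0.8881; stable; margin = 1.64/hr


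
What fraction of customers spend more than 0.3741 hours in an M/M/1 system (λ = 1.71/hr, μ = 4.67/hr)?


W ~ Exponential(μ−λ) for M/M/1.
μ − λ = 4.67 − 1.71 = 2.9600
P(W > t) = e^{−(μ−λ)t} = e^{−1.1073} = 0.330438

Final: 0.330438


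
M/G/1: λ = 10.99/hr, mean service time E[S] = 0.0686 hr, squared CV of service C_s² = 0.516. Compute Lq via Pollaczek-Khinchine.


ρ = λ·E[S] = 10.99·0.0686 = 0.7539
Lq = ρ²(1+C_s²)/(2(1−ρ)) = 0.5684·(1+0.516)/(2·0.2461)
= 0.5684·1.5160/0.4922 = 1.75076

Final: 1.75076


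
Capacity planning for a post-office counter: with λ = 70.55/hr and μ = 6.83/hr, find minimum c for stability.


Stability requires cμ > λ ⇔ c > λ/μ.
λ/μ = 70.55/6.83 = 10.3294
Minimum integer c = ⌊10.3294⌋ + 1 = 11
Check: 11·6.83 = 75.13 > 70.55, while 10·6.83 = 68.30 ≤ 70.55

Final: 11 servers


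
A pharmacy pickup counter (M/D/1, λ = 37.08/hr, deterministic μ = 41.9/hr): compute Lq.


ρ = 37.08/41.9 = 0.8850
M/D/1: Lq = ρ²/(2(1−ρ)) = 0.7832/(2·0.1150) = 3.40399

Final: 3.40399


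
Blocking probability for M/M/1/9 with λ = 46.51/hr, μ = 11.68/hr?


ρ = λ/μ = 46.51/11.68 = 3.9820
P_K = (1−ρ)ρ^K/(1−ρ^(K+1)) = (-2.9820·251727.968293)/(1 − 1002385.942236)
= -750657.973943/-1002384.942236 = 0.748872

Final: 0.748872


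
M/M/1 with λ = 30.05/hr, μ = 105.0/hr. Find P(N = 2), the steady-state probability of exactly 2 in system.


ρ = 30.05/105.0 = 0.2862
P_n = (1−ρ)·ρ^n = (1 − 0.2862)·0.2862^2 = 0.7138·0.081905 = 0.058465

Final: 0.058465


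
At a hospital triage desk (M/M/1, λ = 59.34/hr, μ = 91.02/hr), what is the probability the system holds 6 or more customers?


ρ = 59.34/91.02 = 0.6519
P(N ≥ n) = ρ^n = 0.6519^6 = 0.076783

Final: 0.076783


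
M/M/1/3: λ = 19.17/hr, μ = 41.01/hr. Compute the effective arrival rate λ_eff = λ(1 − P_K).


ρ = 0.4674; P_K = (1−ρ)ρ^3/(1−ρ^4) = 0.057122
λ_eff = λ(1 − P_K) = 19.17·(1 − 0.057122) = 19.17·0.942878 = 18.0750 /hr

Final: 18.0750 /hr


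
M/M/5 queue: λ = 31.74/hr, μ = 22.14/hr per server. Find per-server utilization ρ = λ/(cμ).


ρ = λ/(cμ) = 31.74/(5·22.14) = 31.74/110.70 = 0.2867

Final: 0.2867


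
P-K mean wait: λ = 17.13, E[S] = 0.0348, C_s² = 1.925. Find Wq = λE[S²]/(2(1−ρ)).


ρ = λ·E[S] = 17.13·0.0348 = 0.5961
E[S²] = E[S]²(1+C_s²) = 0.0348²·(1+1.925) = 0.003542
Wq = λ·E[S²]/(2(1−ρ)) = 17.13·0.003542/(2·0.4039) = 0.07512 hr

Final: 0.07512 hr


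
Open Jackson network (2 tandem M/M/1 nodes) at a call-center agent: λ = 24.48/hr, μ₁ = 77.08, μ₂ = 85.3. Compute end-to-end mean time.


Each node sees arrival rate λ = 24.48/hr (tandem ⇒ throughput preserved).
W₁ = 1/(μ₁−λ) = 1/(77.08−24.48) = 0.01901 hr
W₂ = 1/(μ₂−λ) = 1/(85.3−24.48) = 0.01644 hr
W_total = W₁ + W₂ = 0.01901 + 0.01644 = 0.03545 hr

Final: 0.03545 hr


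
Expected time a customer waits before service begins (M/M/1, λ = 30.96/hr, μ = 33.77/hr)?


ρ = 30.96/33.77 = 0.9168
Wq = ρ/(μ−λ) = 0.9168/(33.77 − 30.96) = 0.9168/2.81 = 0.3263 hr

Final: 0.3263 hr


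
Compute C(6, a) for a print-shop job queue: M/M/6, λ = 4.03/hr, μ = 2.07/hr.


a = λ/μ = 1.9469; ρ = a/6 = 0.3245
P₀ = 0.142542 (from M/M/c formula)
C(c,a) = [a^c/(c!(1−ρ))]·P₀ = [54.45129/(720·0.6755)]·0.142542
= 0.11195·0.142542 = 0.015958

Final: 0.015958


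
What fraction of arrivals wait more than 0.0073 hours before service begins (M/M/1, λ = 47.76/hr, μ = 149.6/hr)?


ρ = 47.76/149.6 = 0.3193
P(Wq > t) = ρ·e^{−(μ−λ)t} = 0.3193·e^{−0.7434}
= 0.3193·0.475479 = 0.151797

Final: 0.151797


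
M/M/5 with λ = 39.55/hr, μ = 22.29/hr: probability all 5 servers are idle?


a = λ/μ = 39.55/22.29 = 1.7743; ρ = a/c = 0.3549
Σ_{k=0}^{4} a^k/k! (terms k=0..4) = 1.00000 + 1.77434 + 1.57414 + 0.93102 + 0.41299 = 5.69248
Tail: a^5/(5!(1−ρ)) = 17.58661/(120·0.6451) = 0.22717
P₀ = 1/(5.69248 + 0.22717) = 1/5.91965 = 0.168929

Final: 0.168929


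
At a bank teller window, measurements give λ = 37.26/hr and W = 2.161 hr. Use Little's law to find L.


L = λW = 37.26·2.161 = 80.5189

Final: 80.5189


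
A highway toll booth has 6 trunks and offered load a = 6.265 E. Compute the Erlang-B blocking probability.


B(c,a) = (a^c/c!) / Σ_{k=0}^{c} a^k/k!
a^6/6! = 83.983497
Σ terms (k=0..6): 1.00000 + 6.26500 + 19.62511 + 40.98378 + 64.19084 + 80.43112 + 83.98350 = 296.479349
B = 83.983497/296.479349 = 0.283269

Final: 0.283269


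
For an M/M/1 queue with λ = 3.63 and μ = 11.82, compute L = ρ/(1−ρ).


ρ = λ/μ = 3.63/11.82 = 0.3071
L = ρ/(1−ρ) = 0.3071/(1 − 0.3071) = 0.3071/0.6929 = 0.4432

Final: 0.4432


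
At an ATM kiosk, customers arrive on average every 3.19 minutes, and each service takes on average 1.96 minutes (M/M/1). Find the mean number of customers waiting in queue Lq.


λ = 60/3.19 = 18.8088 /hr
μ = 60/1.96 = 30.6122 /hr
ρ = λ/μ = 18.8088/30.6122 = 0.6144
Lq = ρ²/(1−ρ) = 0.3775/0.3856 = 0.9791

Final: 0.9791


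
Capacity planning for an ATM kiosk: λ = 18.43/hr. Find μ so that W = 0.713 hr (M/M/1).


W = 1/(μ−λ) ⇒ μ − λ = 1/W = 1/0.713 = 1.4025
μ = λ + 1/W = 18.43 + 1.4025 = 19.8325 per hr

Final: 19.8325 /hr


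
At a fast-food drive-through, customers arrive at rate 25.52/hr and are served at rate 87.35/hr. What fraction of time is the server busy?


ρ = λ/μ = 25.52/87.35 = 0.2922

Final: 0.2922


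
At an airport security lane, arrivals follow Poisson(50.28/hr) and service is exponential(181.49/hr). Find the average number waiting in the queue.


ρ = 50.28/181.49 = 0.2770
Lq = ρ²/(1−ρ) = 0.07675/0.7230 = 0.1062

Final: 0.1062


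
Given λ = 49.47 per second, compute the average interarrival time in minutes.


Mean interarrival time = 1/λ = 1/49.47 second = 0.02021 second
In minutes: 0.02021 × 0.0166667 = 0.0003369 min

Final: 0.0003369 min


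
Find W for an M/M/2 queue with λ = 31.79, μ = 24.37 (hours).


a = 1.3045; ρ = 0.6522; P₀ = 0.210481
Lq = P₀·a^c·ρ/(c!(1−ρ)²) = 0.96580
Wq = Lq/λ = 0.96580/31.79 = 0.03038 hr
W = Wq + 1/μ = 0.03038 + 0.04103 = 0.07141 hr

Final: 0.07141 hr


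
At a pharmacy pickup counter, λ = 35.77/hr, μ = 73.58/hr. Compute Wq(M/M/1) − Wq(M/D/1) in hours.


ρ = 35.77/73.58 = 0.4861
Wq(M/M/1) = ρ/(μ−λ) = 0.4861/37.81 = 0.01286 hr
Wq(M/D/1) = ρ/(2(μ−λ)) = 0.006429 hr
Savings = 0.01286 − 0.006429 = 0.006429 hr

Final: 0.006429 hr


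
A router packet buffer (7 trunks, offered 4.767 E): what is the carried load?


B(7,4.767) = 0.106098 (Erlang-B)
Carried load = a(1 − B) = 4.767·(1 − 0.106098) = 4.767·0.893902 = 4.2612 E

Final: 4.2612 Erlangs


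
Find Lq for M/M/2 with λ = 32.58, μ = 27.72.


a = λ/μ = 1.1753; ρ = a/2 = 0.5877
P₀ = 0.259714
Lq = P₀·a^c·ρ / (c!·(1−ρ)²) = 0.259714·1.38139·0.5877/(2·0.17002)
= 0.62002

Final: 0.62002


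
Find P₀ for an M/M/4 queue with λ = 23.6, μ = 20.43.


a = λ/μ = 23.6/20.43 = 1.1552; ρ = a/c = 0.2888
Σ_{k=0}^{3} a^k/k! (terms k=0..3) = 1.00000 + 1.15516 + 0.66720 + 0.25691 = 3.07928
Tail: a^4/(4!(1−ρ)) = 1.78063/(24·0.7112) = 0.10432
P₀ = 1/(3.07928 + 0.10432) = 1/3.18359 = 0.314110

Final: 0.314110


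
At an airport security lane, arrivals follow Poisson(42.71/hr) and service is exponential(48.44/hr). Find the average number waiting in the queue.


ρ = 42.71/48.44 = 0.8817
Lq = ρ²/(1−ρ) = 0.7774/0.1183 = 6.5720

Final: 6.5720


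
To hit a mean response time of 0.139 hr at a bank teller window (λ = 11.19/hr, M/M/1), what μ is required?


W = 1/(μ−λ) ⇒ μ − λ = 1/W = 1/0.139 = 7.1942
μ = λ + 1/W = 11.19 + 7.1942 = 18.3842 per hr

Final: 18.3842 /hr


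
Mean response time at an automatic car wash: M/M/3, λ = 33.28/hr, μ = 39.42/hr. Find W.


a = 0.8442; ρ = 0.2814; P₀ = 0.427318
Lq = P₀·a^c·ρ/(c!(1−ρ)²) = 0.02336
Wq = Lq/λ = 0.02336/33.28 = 0.0007018 hr
W = Wq + 1/μ = 0.0007018 + 0.02537 = 0.02607 hr

Final: 0.02607 hr


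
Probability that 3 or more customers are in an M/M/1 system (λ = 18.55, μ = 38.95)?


ρ = 18.55/38.95 = 0.4763
P(N ≥ n) = ρ^n = 0.4763^3 = 0.108021

Final: 0.108021


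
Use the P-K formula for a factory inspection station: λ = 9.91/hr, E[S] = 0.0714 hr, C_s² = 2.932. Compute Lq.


ρ = λ·E[S] = 9.91·0.0714 = 0.7076
Lq = ρ²(1+C_s²)/(2(1−ρ)) = 0.5007·(1+2.932)/(2·0.2924)
= 0.5007·3.9320/0.5849 = 3.36598

Final: 3.36598


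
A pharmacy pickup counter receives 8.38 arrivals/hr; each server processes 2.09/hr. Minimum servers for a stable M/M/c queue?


Stability requires cμ > λ ⇔ c > λ/μ.
λ/μ = 8.38/2.09 = 4.0096
Minimum integer c = ⌊4.0096⌋ + 1 = 5
Check: 5·2.09 = 10.45 > 8.38, while 4·2.09 = 8.36 ≤ 8.38

Final: 5 servers


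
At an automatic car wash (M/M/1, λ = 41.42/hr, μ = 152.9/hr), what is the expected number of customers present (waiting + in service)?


ρ = λ/μ = 41.42/152.9 = 0.2709
L = ρ/(1−ρ) = 0.2709/(1 − 0.2709) = 0.2709/0.7291 = 0.3715

Final: 0.3715


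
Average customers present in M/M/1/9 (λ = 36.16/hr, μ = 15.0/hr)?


ρ = 36.16/15.0 = 2.4107
L = ρ[1 − (K+1)ρ^K + Kρ^(K+1)] / [(1−ρ)(1−ρ^(K+1))]
Numerator: 2.4107·(1 − 10·2749.378073 + 9·6627.834075) = 77521.558003
Denominator: (-1.4107)·(-6626.834075) = 9348.253934
L = 77521.558003/9348.253934 = 8.2926

Final: 8.2926


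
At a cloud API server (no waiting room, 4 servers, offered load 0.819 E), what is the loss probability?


B(c,a) = (a^c/c!) / Σ_{k=0}^{c} a^k/k!
a^4/4! = 0.018747
Σ terms (k=0..4): 1.00000 + 0.81900 + 0.33538 + 0.09156 + 0.01875 = 2.264686
B = 0.018747/2.264686 = 0.008278

Final: 0.008278


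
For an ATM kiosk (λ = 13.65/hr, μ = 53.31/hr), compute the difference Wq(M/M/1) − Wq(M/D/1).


ρ = 13.65/53.31 = 0.2560
Wq(M/M/1) = ρ/(μ−λ) = 0.2560/39.66 = 0.006456 hr
Wq(M/D/1) = ρ/(2(μ−λ)) = 0.003228 hr
Savings = 0.006456 − 0.003228 = 0.003228 hr

Final: 0.003228 hr


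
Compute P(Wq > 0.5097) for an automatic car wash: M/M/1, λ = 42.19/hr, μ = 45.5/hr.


ρ = 42.19/45.5 = 0.9273
P(Wq > t) = ρ·e^{−(μ−λ)t} = 0.9273·e^{−1.6871}
= 0.9273·0.185054 = 0.171592

Final: 0.171592


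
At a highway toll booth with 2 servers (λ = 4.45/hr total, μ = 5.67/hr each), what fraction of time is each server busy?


ρ = λ/(cμ) = 4.45/(2·5.67) = 4.45/11.34 = 0.3924

Final: 0.3924


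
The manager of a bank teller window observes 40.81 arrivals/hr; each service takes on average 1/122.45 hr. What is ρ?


ρ = λ/μ = 40.81/122.45 = 0.3333

Final: 0.3333


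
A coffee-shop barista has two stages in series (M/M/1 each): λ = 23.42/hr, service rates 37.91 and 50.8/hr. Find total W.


Each node sees arrival rate λ = 23.42/hr (tandem ⇒ throughput preserved).
W₁ = 1/(μ₁−λ) = 1/(37.91−23.42) = 0.06901 hr
W₂ = 1/(μ₂−λ) = 1/(50.8−23.42) = 0.03652 hr
W_total = W₁ + W₂ = 0.06901 + 0.03652 = 0.10554 hr

Final: 0.10554 hr


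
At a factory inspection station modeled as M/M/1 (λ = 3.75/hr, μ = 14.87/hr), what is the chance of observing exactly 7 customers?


ρ = 3.75/14.87 = 0.2522
P_n = (1−ρ)·ρ^n = (1 − 0.2522)·0.2522^7 = 0.7478·0.00006487 = 0.00004851

Final: 0.00004851


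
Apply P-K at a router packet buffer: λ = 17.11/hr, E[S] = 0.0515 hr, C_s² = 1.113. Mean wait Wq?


ρ = λ·E[S] = 17.11·0.0515 = 0.8812
E[S²] = E[S]²(1+C_s²) = 0.0515²·(1+1.113) = 0.005604
Wq = λ·E[S²]/(2(1−ρ)) = 17.11·0.005604/(2·0.1188) = 0.40345 hr

Final: 0.40345 hr


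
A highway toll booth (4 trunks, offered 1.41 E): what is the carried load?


B(4,1.41) = 0.040806 (Erlang-B)
Carried load = a(1 − B) = 1.41·(1 − 0.040806) = 1.41·0.959194 = 1.3525 E

Final: 1.3525 Erlangs


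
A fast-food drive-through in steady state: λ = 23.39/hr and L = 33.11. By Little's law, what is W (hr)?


W = L/λ = 33.11/23.39 = 1.4156 hr

Final: 1.4156 hr


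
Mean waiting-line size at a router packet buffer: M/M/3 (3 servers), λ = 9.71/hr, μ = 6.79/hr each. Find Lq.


a = λ/μ = 1.4300; ρ = a/3 = 0.4767
P₀ = 0.228105
Lq = P₀·a^c·ρ / (c!·(1−ρ)²) = 0.228105·2.92448·0.4767/(6·0.27386)
= 0.19352

Final: 0.19352


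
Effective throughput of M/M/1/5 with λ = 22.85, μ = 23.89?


ρ = 0.9565; P_K = (1−ρ)ρ^5/(1−ρ^6) = 0.148686
λ_eff = λ(1 − P_K) = 22.85·(1 − 0.148686) = 22.85·0.851314 = 19.4525 /hr

Final: 19.4525 /hr


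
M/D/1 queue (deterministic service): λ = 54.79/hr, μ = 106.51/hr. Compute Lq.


ρ = 54.79/106.51 = 0.5144
M/D/1: Lq = ρ²/(2(1−ρ)) = 0.2646/(2·0.4856) = 0.27247

Final: 0.27247


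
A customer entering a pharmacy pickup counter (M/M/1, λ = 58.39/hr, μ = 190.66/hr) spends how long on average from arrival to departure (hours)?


W = 1/(μ−λ) = 1/(190.66 − 58.39) = 1/132.27 = 0.007560 hr

Final: 0.007560 hr


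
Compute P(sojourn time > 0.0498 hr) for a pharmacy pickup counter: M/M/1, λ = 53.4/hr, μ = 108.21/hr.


W ~ Exponential(μ−λ) for M/M/1.
μ − λ = 108.21 − 53.4 = 54.8100
P(W > t) = e^{−(μ−λ)t} = e^{−2.7295} = 0.065249

Final: 0.065249


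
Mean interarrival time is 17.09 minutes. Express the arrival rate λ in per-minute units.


λ = 1/(interarrival time) in consistent units.
1 minute = 1 min, so λ = 1/17.09 = 0.05851 per minute

Final: 0.05851 /min


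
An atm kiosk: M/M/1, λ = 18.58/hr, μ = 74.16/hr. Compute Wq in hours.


ρ = 18.58/74.16 = 0.2505
Wq = ρ/(μ−λ) = 0.2505/(74.16 − 18.58) = 0.2505/55.58 = 0.004508 hr

Final: 0.004508 hr


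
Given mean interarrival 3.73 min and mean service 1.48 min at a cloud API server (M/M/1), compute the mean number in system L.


λ = 60/3.73 = 16.0858 /hr
μ = 60/1.48 = 40.5405 /hr
ρ = λ/μ = 16.0858/40.5405 = 0.3968
L = ρ/(1−ρ) = 0.3968/0.6032 = 0.6578

Final: 0.6578


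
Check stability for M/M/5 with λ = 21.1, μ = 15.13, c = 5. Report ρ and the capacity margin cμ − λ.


Total capacity cμ = 5·15.13 = 75.65/hr
ρ = λ/(cμ) = 21.1/75.65 = 0.2789
Stable ⇔ ρ < 1: YES
Spare capacity = cμ − λ = 75.65 − 21.1 = 54.55/hr

Final: ρ = 0.2789; stable; margin = 54.55/hr


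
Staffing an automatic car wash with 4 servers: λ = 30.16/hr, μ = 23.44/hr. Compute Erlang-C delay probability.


a = λ/μ = 1.2867; ρ = a/4 = 0.3217
P₀ = 0.274886 (from M/M/c formula)
C(c,a) = [a^c/(c!(1−ρ))]·P₀ = [2.74091/(24·0.6783)]·0.274886
= 0.16836·0.274886 = 0.046280

Final: 0.046280


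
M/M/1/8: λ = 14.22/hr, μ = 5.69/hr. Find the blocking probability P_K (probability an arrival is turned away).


ρ = λ/μ = 14.22/5.69 = 2.4991
P_K = (1−ρ)ρ^K/(1−ρ^(K+1)) = (-1.4991·1521.593485)/(1 − 3802.646635)
= -2281.053150/-3801.646635 = 0.600017

Final: 0.600017


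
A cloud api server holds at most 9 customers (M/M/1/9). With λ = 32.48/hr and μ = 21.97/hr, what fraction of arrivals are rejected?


ρ = λ/μ = 32.48/21.97 = 1.4784
P_K = (1−ρ)ρ^K/(1−ρ^(K+1)) = (-0.4784·33.734453)/(1 − 49.872327)
= -16.137874/-48.872327 = 0.330205

Final: 0.330205


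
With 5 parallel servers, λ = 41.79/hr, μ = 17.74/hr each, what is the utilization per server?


ρ = λ/(cμ) = 41.79/(5·17.74) = 41.79/88.70 = 0.4711

Final: 0.4711


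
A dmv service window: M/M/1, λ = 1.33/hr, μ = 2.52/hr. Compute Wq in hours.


ρ = 1.33/2.52 = 0.5278
Wq = ρ/(μ−λ) = 0.5278/(2.52 − 1.33) = 0.5278/1.19 = 0.4435 hr

Final: 0.4435 hr


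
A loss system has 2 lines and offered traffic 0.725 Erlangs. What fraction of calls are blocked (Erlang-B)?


B(c,a) = (a^c/c!) / Σ_{k=0}^{c} a^k/k!
a^2/2! = 0.262813
Σ terms (k=0..2): 1.00000 + 0.72500 + 0.26281 = 1.987812
B = 0.262813/1.987812 = 0.132212

Final: 0.132212


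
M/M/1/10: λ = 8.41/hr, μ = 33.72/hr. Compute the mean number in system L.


ρ = 8.41/33.72 = 0.2494
L = ρ[1 − (K+1)ρ^K + Kρ^(K+1)] / [(1−ρ)(1−ρ^(K+1))]
Numerator: 0.2494·(1 − 11·0.0000009313 + 10·0.0000002323) = 0.249405
Denominator: (0.7506)·(1.000000) = 0.750593
L = 0.249405/0.750593 = 0.3323

Final: 0.3323


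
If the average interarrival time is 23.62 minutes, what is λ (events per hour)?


λ = 1/(interarrival time) in consistent units.
1 hour = 60 min, so λ = 60/23.62 = 2.5402 per hour

Final: 2.5402 /hr


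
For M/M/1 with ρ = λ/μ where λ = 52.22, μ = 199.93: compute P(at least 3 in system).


ρ = 52.22/199.93 = 0.2612
P(N ≥ n) = ρ^n = 0.2612^3 = 0.017819

Final: 0.017819


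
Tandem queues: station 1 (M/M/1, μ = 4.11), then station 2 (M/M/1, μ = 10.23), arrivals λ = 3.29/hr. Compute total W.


Each node sees arrival rate λ = 3.29/hr (tandem ⇒ throughput preserved).
W₁ = 1/(μ₁−λ) = 1/(4.11−3.29) = 1.21951 hr
W₂ = 1/(μ₂−λ) = 1/(10.23−3.29) = 0.14409 hr
W_total = W₁ + W₂ = 1.21951 + 0.14409 = 1.36360 hr

Final: 1.36360 hr


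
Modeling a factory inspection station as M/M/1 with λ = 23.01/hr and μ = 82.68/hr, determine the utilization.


ρ = λ/μ = 23.01/82.68 = 0.2783

Final: 0.2783


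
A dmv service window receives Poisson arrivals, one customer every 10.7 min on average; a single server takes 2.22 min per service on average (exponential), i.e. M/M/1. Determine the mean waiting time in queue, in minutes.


λ = 60/10.7 = 5.6075 /hr
μ = 60/2.22 = 27.0270 /hr
ρ = λ/μ = 5.6075/27.0270 = 0.2075
Wq = ρ/(μ−λ) = 0.2075/(27.0270−5.6075) = 0.009686 hr
In minutes: 0.009686·60 = 0.5812 min

Final: 0.5812 min


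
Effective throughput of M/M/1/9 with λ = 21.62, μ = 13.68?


ρ = 1.5804; P_K = (1−ρ)ρ^9/(1−ρ^10) = 0.371070
λ_eff = λ(1 − P_K) = 21.62·(1 − 0.371070) = 21.62·0.628930 = 13.5975 /hr

Final: 13.5975 /hr


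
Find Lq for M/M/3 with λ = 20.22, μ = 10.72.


a = λ/μ = 1.8862; ρ = a/3 = 0.6287
P₀ = 0.130251
Lq = P₀·a^c·ρ / (c!·(1−ρ)²) = 0.130251·6.71057·0.6287/(6·0.13784)
= 0.66447

Final: 0.66447


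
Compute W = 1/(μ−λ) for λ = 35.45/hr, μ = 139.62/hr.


W = 1/(μ−λ) = 1/(139.62 − 35.45) = 1/104.17 = 0.009600 hr

Final: 0.009600 hr


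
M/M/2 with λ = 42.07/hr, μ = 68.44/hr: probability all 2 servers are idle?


a = λ/μ = 42.07/68.44 = 0.6147; ρ = a/c = 0.3073
Σ_{k=0}^{1} a^k/k! (terms k=0..1) = 1.00000 + 0.61470 = 1.61470
Tail: a^2/(2!(1−ρ)) = 0.37785/(2·0.6927) = 0.27276
P₀ = 1/(1.61470 + 0.27276) = 1/1.88746 = 0.529813

Final: 0.529813


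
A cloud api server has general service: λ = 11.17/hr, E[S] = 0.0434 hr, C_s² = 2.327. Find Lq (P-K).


ρ = λ·E[S] = 11.17·0.0434 = 0.4848
Lq = ρ²(1+C_s²)/(2(1−ρ)) = 0.2350·(1+2.327)/(2·0.5152)
= 0.2350·3.3270/1.0304 = 0.75878

Final: 0.75878


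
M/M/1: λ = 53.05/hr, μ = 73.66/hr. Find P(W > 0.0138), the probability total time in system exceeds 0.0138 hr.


W ~ Exponential(μ−λ) for M/M/1.
μ − λ = 73.66 − 53.05 = 20.6100
P(W > t) = e^{−(μ−λ)t} = e^{−0.2844} = 0.752452

Final: 0.752452


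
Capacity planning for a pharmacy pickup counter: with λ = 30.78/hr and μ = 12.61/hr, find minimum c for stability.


Stability requires cμ > λ ⇔ c > λ/μ.
λ/μ = 30.78/12.61 = 2.4409
Minimum integer c = ⌊2.4409⌋ + 1 = 3
Check: 3·12.61 = 37.83 > 30.78, while 2·12.61 = 25.22 ≤ 30.78

Final: 3 servers


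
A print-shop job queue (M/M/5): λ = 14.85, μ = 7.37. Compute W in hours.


a = 2.0149; ρ = 0.4030; P₀ = 0.132298
Lq = P₀·a^c·ρ/(c!(1−ρ)²) = 0.04140
Wq = Lq/λ = 0.04140/14.85 = 0.002788 hr
W = Wq + 1/μ = 0.002788 + 0.13569 = 0.13847 hr

Final: 0.13847 hr


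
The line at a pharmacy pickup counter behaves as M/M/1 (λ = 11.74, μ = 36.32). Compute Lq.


ρ = 11.74/36.32 = 0.3232
Lq = ρ²/(1−ρ) = 0.1045/0.6768 = 0.1544

Final: 0.1544


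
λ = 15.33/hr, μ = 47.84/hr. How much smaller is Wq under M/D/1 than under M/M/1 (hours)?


ρ = 15.33/47.84 = 0.3204
Wq(M/M/1) = ρ/(μ−λ) = 0.3204/32.51 = 0.009857 hr
Wq(M/D/1) = ρ/(2(μ−λ)) = 0.004928 hr
Savings = 0.009857 − 0.004928 = 0.004928 hr

Final: 0.004928 hr


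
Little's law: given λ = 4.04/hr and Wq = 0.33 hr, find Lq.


Lq = λWq = 4.04·0.33 = 1.3332

Final: 1.3332


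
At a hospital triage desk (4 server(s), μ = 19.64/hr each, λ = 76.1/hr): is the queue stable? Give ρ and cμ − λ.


Total capacity cμ = 4·19.64 = 78.56/hr
ρ = λ/(cμ) = 76.1/78.56 = 0.9687
Stable ⇔ ρ < 1: YES
Spare capacity = cμ − λ = 78.56 − 76.1 = 2.46/hr

Final: ρ = 0.9687; stable; margin = 2.46/hr


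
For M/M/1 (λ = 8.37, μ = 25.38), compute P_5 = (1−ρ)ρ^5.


ρ = 8.37/25.38 = 0.3298
P_n = (1−ρ)·ρ^n = (1 − 0.3298)·0.3298^5 = 0.6702·0.003901 = 0.002614

Final: 0.002614


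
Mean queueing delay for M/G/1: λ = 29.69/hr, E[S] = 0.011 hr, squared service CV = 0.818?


ρ = λ·E[S] = 29.69·0.011 = 0.3266
E[S²] = E[S]²(1+C_s²) = 0.011²·(1+0.818) = 0.0002200
Wq = λ·E[S²]/(2(1−ρ)) = 29.69·0.0002200/(2·0.6734) = 0.004849 hr

Final: 0.004849 hr


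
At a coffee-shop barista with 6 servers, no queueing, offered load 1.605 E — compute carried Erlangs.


B(6,1.605) = 0.004776 (Erlang-B)
Carried load = a(1 − B) = 1.605·(1 − 0.004776) = 1.605·0.995224 = 1.5973 E

Final: 1.5973 Erlangs


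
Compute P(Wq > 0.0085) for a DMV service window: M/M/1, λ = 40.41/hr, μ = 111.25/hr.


ρ = 40.41/111.25 = 0.3632
P(Wq > t) = ρ·e^{−(μ−λ)t} = 0.3632·e^{−0.6021}
= 0.3632·0.547638 = 0.198922

Final: 0.198922


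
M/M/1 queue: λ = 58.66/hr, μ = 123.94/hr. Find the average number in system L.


ρ = λ/μ = 58.66/123.94 = 0.4733
L = ρ/(1−ρ) = 0.4733/(1 − 0.4733) = 0.4733/0.5267 = 0.8986

Final: 0.8986


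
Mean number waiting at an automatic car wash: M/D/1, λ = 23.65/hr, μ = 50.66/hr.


ρ = 23.65/50.66 = 0.4668
M/D/1: Lq = ρ²/(2(1−ρ)) = 0.2179/(2·0.5332) = 0.20438

Final: 0.20438


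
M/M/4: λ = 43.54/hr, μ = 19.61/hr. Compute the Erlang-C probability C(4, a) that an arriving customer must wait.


a = λ/μ = 2.2203; ρ = a/4 = 0.5551
P₀ = 0.102195 (from M/M/c formula)
C(c,a) = [a^c/(c!(1−ρ))]·P₀ = [24.30207/(24·0.4449)]·0.102195
= 2.27585·0.102195 = 0.232580

Final: 0.232580


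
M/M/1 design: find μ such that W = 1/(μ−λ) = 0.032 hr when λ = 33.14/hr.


W = 1/(μ−λ) ⇒ μ − λ = 1/W = 1/0.032 = 31.2500
μ = λ + 1/W = 33.14 + 31.2500 = 64.3900 per hr

Final: 64.3900 /hr


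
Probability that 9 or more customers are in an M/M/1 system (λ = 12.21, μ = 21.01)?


ρ = 12.21/21.01 = 0.5812
P(N ≥ n) = ρ^n = 0.5812^9 = 0.007561

Final: 0.007561


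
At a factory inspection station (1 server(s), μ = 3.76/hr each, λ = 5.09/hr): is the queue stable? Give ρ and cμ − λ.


Total capacity cμ = 1·3.76 = 3.76/hr
ρ = λ/(cμ) = 5.09/3.76 = 1.3537
Stable ⇔ ρ < 1: NO
Spare capacity = cμ − λ = 3.76 − 5.09 = -1.33/hr

Final: ρ = 1.3537; unstable; margin = -1.33/hr


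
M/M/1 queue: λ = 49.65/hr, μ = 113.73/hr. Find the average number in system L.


ρ = λ/μ = 49.65/113.73 = 0.4366
L = ρ/(1−ρ) = 0.4366/(1 − 0.4366) = 0.4366/0.5634 = 0.7748

Final: 0.7748


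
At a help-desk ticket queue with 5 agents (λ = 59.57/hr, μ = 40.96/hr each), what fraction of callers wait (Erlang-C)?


a = λ/μ = 1.4543; ρ = a/5 = 0.2909
P₀ = 0.233238 (from M/M/c formula)
C(c,a) = [a^c/(c!(1−ρ))]·P₀ = [6.50636/(120·0.7091)]·0.233238
= 0.07646·0.233238 = 0.017833

Final: 0.017833


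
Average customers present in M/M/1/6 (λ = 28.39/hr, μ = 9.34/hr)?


ρ = 28.39/9.34 = 3.0396
L = ρ[1 − (K+1)ρ^K + Kρ^(K+1)] / [(1−ρ)(1−ρ^(K+1))]
Numerator: 3.0396·(1 − 7·788.698651 + 6·2397.339903) = 26943.595950
Denominator: (-2.0396)·(-2396.339903) = 4887.609758
L = 26943.595950/4887.609758 = 5.5126

Final: 5.5126


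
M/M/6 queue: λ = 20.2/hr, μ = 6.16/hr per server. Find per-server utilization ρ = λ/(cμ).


ρ = λ/(cμ) = 20.2/(6·6.16) = 20.2/36.96 = 0.5465

Final: 0.5465


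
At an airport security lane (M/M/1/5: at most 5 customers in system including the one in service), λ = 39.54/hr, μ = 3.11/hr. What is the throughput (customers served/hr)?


ρ = 12.7138; P_K = (1−ρ)ρ^5/(1−ρ^6) = 0.921346
λ_eff = λ(1 − P_K) = 39.54·(1 − 0.921346) = 39.54·0.078654 = 3.1100 /hr

Final: 3.1100 /hr


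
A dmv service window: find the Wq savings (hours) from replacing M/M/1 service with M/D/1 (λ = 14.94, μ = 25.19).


ρ = 14.94/25.19 = 0.5931
Wq(M/M/1) = ρ/(μ−λ) = 0.5931/10.25 = 0.05786 hr
Wq(M/D/1) = ρ/(2(μ−λ)) = 0.02893 hr
Savings = 0.05786 − 0.02893 = 0.02893 hr

Final: 0.02893 hr


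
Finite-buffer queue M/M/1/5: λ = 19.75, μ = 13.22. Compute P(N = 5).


ρ = λ/μ = 19.75/13.22 = 1.4939
P_K = (1−ρ)ρ^K/(1−ρ^(K+1)) = (-0.4939·7.441804)/(1 − 11.117672)
= -3.675868/-10.117672 = 0.363312

Final: 0.363312


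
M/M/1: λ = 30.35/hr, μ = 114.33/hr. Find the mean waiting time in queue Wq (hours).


ρ = 30.35/114.33 = 0.2655
Wq = ρ/(μ−λ) = 0.2655/(114.33 − 30.35) = 0.2655/83.98 = 0.003161 hr

Final: 0.003161 hr


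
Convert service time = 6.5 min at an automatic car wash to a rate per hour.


μ = 1/(service time) in consistent units.
1 hour = 60 min, so μ = 60/6.5 = 9.2308 per hour

Final: 9.2308 /hr


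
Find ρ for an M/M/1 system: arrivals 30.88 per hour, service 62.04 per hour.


ρ = λ/μ = 30.88/62.04 = 0.4977

Final: 0.4977


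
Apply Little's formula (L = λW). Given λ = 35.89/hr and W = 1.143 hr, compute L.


L = λW = 35.89·1.143 = 41.0223

Final: 41.0223


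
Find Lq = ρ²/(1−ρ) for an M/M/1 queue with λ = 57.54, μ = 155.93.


ρ = 57.54/155.93 = 0.3690
Lq = ρ²/(1−ρ) = 0.1362/0.6310 = 0.2158

Final: 0.2158


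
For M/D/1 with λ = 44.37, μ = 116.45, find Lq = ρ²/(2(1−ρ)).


ρ = 44.37/116.45 = 0.3810
M/D/1: Lq = ρ²/(2(1−ρ)) = 0.1452/(2·0.6190) = 0.11727

Final: 0.11727


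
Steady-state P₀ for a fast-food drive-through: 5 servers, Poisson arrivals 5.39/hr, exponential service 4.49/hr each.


a = λ/μ = 5.39/4.49 = 1.2004; ρ = a/c = 0.2401
Σ_{k=0}^{4} a^k/k! (terms k=0..4) = 1.00000 + 1.20045 + 0.72053 + 0.28832 + 0.08653 = 3.29583
Tail: a^5/(5!(1−ρ)) = 2.49294/(120·0.7599) = 0.02734
P₀ = 1/(3.29583 + 0.02734) = 1/3.32317 = 0.300918

Final: 0.300918


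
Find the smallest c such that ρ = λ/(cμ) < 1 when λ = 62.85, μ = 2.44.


Stability requires cμ > λ ⇔ c > λ/μ.
λ/μ = 62.85/2.44 = 25.7582
Minimum integer c = ⌊25.7582⌋ + 1 = 26
Check: 26·2.44 = 63.44 > 62.85, while 25·2.44 = 61.00 ≤ 62.85

Final: 26 servers


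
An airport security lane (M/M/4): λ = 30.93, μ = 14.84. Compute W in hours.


a = 2.0842; ρ = 0.5211; P₀ = 0.118950
Lq = P₀·a^c·ρ/(c!(1−ρ)²) = 0.21245
Wq = Lq/λ = 0.21245/30.93 = 0.006869 hr
W = Wq + 1/μ = 0.006869 + 0.06739 = 0.07425 hr

Final: 0.07425 hr


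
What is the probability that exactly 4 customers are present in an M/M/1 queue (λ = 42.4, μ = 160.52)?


ρ = 42.4/160.52 = 0.2641
P_n = (1−ρ)·ρ^n = (1 − 0.2641)·0.2641^4 = 0.7359·0.004868 = 0.003582

Final: 0.003582


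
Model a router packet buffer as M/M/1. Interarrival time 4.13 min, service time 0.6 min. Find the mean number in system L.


λ = 60/4.13 = 14.5278 /hr
μ = 60/0.6 = 100.0000 /hr
ρ = λ/μ = 14.5278/100.0000 = 0.1453
L = ρ/(1−ρ) = 0.1453/0.8547 = 0.1700

Final: 0.1700


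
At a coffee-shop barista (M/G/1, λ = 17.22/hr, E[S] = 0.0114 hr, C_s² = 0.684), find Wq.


ρ = λ·E[S] = 17.22·0.0114 = 0.1963
E[S²] = E[S]²(1+C_s²) = 0.0114²·(1+0.684) = 0.0002189
Wq = λ·E[S²]/(2(1−ρ)) = 17.22·0.0002189/(2·0.8037) = 0.002345 hr

Final: 0.002345 hr


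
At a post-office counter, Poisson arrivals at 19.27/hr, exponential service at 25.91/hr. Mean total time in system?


W = 1/(μ−λ) = 1/(25.91 − 19.27) = 1/6.64 = 0.1506 hr

Final: 0.1506 hr


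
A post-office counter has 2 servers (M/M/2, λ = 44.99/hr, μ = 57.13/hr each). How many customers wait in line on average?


a = λ/μ = 0.7875; ρ = a/2 = 0.3938
P₀ = 0.434976
Lq = P₀·a^c·ρ / (c!·(1−ρ)²) = 0.434976·0.62016·0.3938/(2·0.36754)
= 0.14450

Final: 0.14450


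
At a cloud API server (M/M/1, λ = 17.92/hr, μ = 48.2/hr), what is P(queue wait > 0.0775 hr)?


ρ = 17.92/48.2 = 0.3718
P(Wq > t) = ρ·e^{−(μ−λ)t} = 0.3718·e^{−2.3467}
= 0.3718·0.095684 = 0.035574

Final: 0.035574


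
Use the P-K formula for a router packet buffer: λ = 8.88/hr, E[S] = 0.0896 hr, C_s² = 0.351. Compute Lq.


ρ = λ·E[S] = 8.88·0.0896 = 0.7956
Lq = ρ²(1+C_s²)/(2(1−ρ)) = 0.6331·(1+0.351)/(2·0.2044)
= 0.6331·1.3510/0.4087 = 2.09261

Final: 2.09261


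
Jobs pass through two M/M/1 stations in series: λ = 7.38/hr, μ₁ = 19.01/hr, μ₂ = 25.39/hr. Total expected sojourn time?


Each node sees arrival rate λ = 7.38/hr (tandem ⇒ throughput preserved).
W₁ = 1/(μ₁−λ) = 1/(19.01−7.38) = 0.08598 hr
W₂ = 1/(μ₂−λ) = 1/(25.39−7.38) = 0.05552 hr
W_total = W₁ + W₂ = 0.08598 + 0.05552 = 0.14151 hr

Final: 0.14151 hr


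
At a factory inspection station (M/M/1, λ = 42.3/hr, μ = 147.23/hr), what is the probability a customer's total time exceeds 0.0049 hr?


W ~ Exponential(μ−λ) for M/M/1.
μ − λ = 147.23 − 42.3 = 104.9300
P(W > t) = e^{−(μ−λ)t} = e^{−0.5142} = 0.598004

Final: 0.598004


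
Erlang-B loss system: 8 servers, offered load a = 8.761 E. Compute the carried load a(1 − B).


B(8,8.761) = 0.276726 (Erlang-B)
Carried load = a(1 − B) = 8.761·(1 − 0.276726) = 8.761·0.723274 = 6.3366 E

Final: 6.3366 Erlangs


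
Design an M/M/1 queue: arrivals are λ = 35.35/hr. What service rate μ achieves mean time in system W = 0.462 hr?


W = 1/(μ−λ) ⇒ μ − λ = 1/W = 1/0.462 = 2.1645
μ = λ + 1/W = 35.35 + 2.1645 = 37.5145 per hr

Final: 37.5145 /hr


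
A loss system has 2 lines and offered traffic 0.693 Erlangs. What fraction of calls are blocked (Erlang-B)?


B(c,a) = (a^c/c!) / Σ_{k=0}^{c} a^k/k!
a^2/2! = 0.240124
Σ terms (k=0..2): 1.00000 + 0.69300 + 0.24012 = 1.933124
B = 0.240124/1.933124 = 0.124216

Final: 0.124216


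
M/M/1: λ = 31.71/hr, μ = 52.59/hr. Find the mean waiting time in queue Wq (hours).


ρ = 31.71/52.59 = 0.6030
Wq = ρ/(μ−λ) = 0.6030/(52.59 − 31.71) = 0.6030/20.88 = 0.02888 hr

Final: 0.02888 hr


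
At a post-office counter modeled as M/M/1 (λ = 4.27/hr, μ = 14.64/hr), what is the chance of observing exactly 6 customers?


ρ = 4.27/14.64 = 0.2917
P_n = (1−ρ)·ρ^n = (1 − 0.2917)·0.2917^6 = 0.7083·0.0006156 = 0.0004361

Final: 0.0004361


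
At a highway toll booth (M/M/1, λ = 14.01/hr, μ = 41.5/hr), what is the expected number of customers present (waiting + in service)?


ρ = λ/μ = 14.01/41.5 = 0.3376
L = ρ/(1−ρ) = 0.3376/(1 − 0.3376) = 0.3376/0.6624 = 0.5096

Final: 0.5096


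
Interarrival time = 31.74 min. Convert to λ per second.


λ = 1/(interarrival time) in consistent units.
1 second = 0.0166667 min, so λ = 0.0166667/31.74 = 0.0005251 per second

Final: 0.0005251 /sec


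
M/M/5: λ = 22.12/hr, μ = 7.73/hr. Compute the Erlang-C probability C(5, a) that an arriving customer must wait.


a = λ/μ = 2.8616; ρ = a/5 = 0.5723
P₀ = 0.054366 (from M/M/c formula)
C(c,a) = [a^c/(c!(1−ρ))]·P₀ = [191.87931/(120·0.4277)]·0.054366
= 3.73873·0.054366 = 0.203259

Final: 0.203259


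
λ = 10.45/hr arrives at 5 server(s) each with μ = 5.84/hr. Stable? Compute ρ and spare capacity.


Total capacity cμ = 5·5.84 = 29.20/hr
ρ = λ/(cμ) = 10.45/29.20 = 0.3579
Stable ⇔ ρ < 1: YES
Spare capacity = cμ − λ = 29.20 − 10.45 = 18.75/hr

Final: ρ = 0.3579; stable; margin = 18.75/hr


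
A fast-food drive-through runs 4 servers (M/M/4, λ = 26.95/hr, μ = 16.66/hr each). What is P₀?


a = λ/μ = 26.95/16.66 = 1.6176; ρ = a/c = 0.4044
Σ_{k=0}^{3} a^k/k! (terms k=0..3) = 1.00000 + 1.61765 + 1.30839 + 0.70550 = 4.63154
Tail: a^4/(4!(1−ρ)) = 6.84755/(24·0.5956) = 0.47905
P₀ = 1/(4.63154 + 0.47905) = 1/5.11059 = 0.195672

Final: 0.195672


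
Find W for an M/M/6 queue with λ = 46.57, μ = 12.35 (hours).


a = 3.7709; ρ = 0.6285; P₀ = 0.021578
Lq = P₀·a^c·ρ/(c!(1−ρ)²) = 0.39231
Wq = Lq/λ = 0.39231/46.57 = 0.008424 hr
W = Wq + 1/μ = 0.008424 + 0.08097 = 0.08940 hr

Final: 0.08940 hr


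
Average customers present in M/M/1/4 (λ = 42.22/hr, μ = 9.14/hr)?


ρ = 42.22/9.14 = 4.6193
L = ρ[1 − (K+1)ρ^K + Kρ^(K+1)] / [(1−ρ)(1−ρ^(K+1))]
Numerator: 4.6193·(1 − 5·455.290022 + 4·2103.101176) = 28348.164424
Denominator: (-3.6193)·(-2102.101176) = 7608.042330
L = 28348.164424/7608.042330 = 3.7261

Final: 3.7261


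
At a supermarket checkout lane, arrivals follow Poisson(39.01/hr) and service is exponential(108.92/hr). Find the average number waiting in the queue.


ρ = 39.01/108.92 = 0.3582
Lq = ρ²/(1−ρ) = 0.1283/0.6418 = 0.1999

Final: 0.1999


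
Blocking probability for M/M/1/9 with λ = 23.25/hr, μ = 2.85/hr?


ρ = λ/μ = 23.25/2.85 = 8.1579
P_K = (1−ρ)ρ^K/(1−ρ^(K+1)) = (-7.1579·160030541.566934)/(1 − 1305512312.782883)
= -1145481771.215949/-1305512311.782883 = 0.877419

Final: 0.877419


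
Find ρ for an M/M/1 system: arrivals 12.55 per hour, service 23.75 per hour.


ρ = λ/μ = 12.55/23.75 = 0.5284

Final: 0.5284


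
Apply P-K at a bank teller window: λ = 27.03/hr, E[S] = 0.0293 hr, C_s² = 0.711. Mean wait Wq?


ρ = λ·E[S] = 27.03·0.0293 = 0.7920
E[S²] = E[S]²(1+C_s²) = 0.0293²·(1+0.711) = 0.001469
Wq = λ·E[S²]/(2(1−ρ)) = 27.03·0.001469/(2·0.2080) = 0.09543 hr

Final: 0.09543 hr


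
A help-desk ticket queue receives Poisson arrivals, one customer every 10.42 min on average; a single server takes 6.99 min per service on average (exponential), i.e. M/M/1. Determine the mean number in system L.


λ = 60/10.42 = 5.7582 /hr
μ = 60/6.99 = 8.5837 /hr
ρ = λ/μ = 5.7582/8.5837 = 0.6708
L = ρ/(1−ρ) = 0.6708/0.3292 = 2.0379

Final: 2.0379


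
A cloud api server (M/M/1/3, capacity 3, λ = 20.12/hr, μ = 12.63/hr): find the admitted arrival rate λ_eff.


ρ = 1.5930; P_K = (1−ρ)ρ^3/(1−ρ^4) = 0.440695
λ_eff = λ(1 − P_K) = 20.12·(1 − 0.440695) = 20.12·0.559305 = 11.2532 /hr

Final: 11.2532 /hr


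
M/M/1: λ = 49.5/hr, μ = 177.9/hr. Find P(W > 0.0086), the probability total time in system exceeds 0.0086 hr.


W ~ Exponential(μ−λ) for M/M/1.
μ − λ = 177.9 − 49.5 = 128.4000
P(W > t) = e^{−(μ−λ)t} = e^{−1.1042} = 0.331463

Final: 0.331463


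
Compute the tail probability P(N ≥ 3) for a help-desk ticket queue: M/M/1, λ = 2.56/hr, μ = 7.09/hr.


ρ = 2.56/7.09 = 0.3611
P(N ≥ n) = ρ^n = 0.3611^3 = 0.047074

Final: 0.047074


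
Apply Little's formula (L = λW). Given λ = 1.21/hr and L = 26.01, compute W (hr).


W = L/λ = 26.01/1.21 = 21.4959 hr

Final: 21.4959 hr


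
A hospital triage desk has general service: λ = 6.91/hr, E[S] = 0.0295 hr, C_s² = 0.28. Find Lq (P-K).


ρ = λ·E[S] = 6.91·0.0295 = 0.2038
Lq = ρ²(1+C_s²)/(2(1−ρ)) = 0.04155·(1+0.28)/(2·0.7962)
= 0.04155·1.2800/1.5923 = 0.03340

Final: 0.03340


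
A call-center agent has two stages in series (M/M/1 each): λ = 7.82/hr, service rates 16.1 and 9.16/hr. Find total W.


Each node sees arrival rate λ = 7.82/hr (tandem ⇒ throughput preserved).
W₁ = 1/(μ₁−λ) = 1/(16.1−7.82) = 0.12077 hr
W₂ = 1/(μ₂−λ) = 1/(9.16−7.82) = 0.74627 hr
W_total = W₁ + W₂ = 0.12077 + 0.74627 = 0.86704 hr

Final: 0.86704 hr


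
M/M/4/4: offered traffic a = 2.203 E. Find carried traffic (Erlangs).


B(4,2.203) = 0.116932 (Erlang-B)
Carried load = a(1 − B) = 2.203·(1 − 0.116932) = 2.203·0.883068 = 1.9454 E

Final: 1.9454 Erlangs


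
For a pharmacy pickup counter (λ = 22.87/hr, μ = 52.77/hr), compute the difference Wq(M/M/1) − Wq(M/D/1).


ρ = 22.87/52.77 = 0.4334
Wq(M/M/1) = ρ/(μ−λ) = 0.4334/29.90 = 0.01449 hr
Wq(M/D/1) = ρ/(2(μ−λ)) = 0.007247 hr
Savings = 0.01449 − 0.007247 = 0.007247 hr

Final: 0.007247 hr


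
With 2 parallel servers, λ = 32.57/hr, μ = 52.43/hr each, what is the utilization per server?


ρ = λ/(cμ) = 32.57/(2·52.43) = 32.57/104.86 = 0.3106

Final: 0.3106


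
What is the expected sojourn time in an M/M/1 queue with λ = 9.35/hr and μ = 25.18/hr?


W = 1/(μ−λ) = 1/(25.18 − 9.35) = 1/15.83 = 0.06317 hr

Final: 0.06317 hr


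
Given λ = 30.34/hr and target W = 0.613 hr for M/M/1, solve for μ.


W = 1/(μ−λ) ⇒ μ − λ = 1/W = 1/0.613 = 1.6313
μ = λ + 1/W = 30.34 + 1.6313 = 31.9713 per hr

Final: 31.9713 /hr


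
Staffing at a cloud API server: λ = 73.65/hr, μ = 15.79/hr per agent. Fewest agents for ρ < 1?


Stability requires cμ > λ ⇔ c > λ/μ.
λ/μ = 73.65/15.79 = 4.6643
Minimum integer c = ⌊4.6643⌋ + 1 = 5
Check: 5·15.79 = 78.95 > 73.65, while 4·15.79 = 63.16 ≤ 73.65

Final: 5 servers


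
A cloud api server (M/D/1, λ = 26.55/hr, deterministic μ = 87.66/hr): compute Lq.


ρ = 26.55/87.66 = 0.3029
M/D/1: Lq = ρ²/(2(1−ρ)) = 0.09173/(2·0.6971) = 0.06579

Final: 0.06579


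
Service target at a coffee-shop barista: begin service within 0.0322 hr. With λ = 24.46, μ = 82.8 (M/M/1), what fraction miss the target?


ρ = 24.46/82.8 = 0.2954
P(Wq > t) = ρ·e^{−(μ−λ)t} = 0.2954·e^{−1.8785}
= 0.2954·0.152812 = 0.045142

Final: 0.045142


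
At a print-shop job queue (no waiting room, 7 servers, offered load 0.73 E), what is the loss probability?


B(c,a) = (a^c/c!) / Σ_{k=0}^{c} a^k/k!
a^7/7! = 0.00002192
Σ terms (k=0..7): 1.00000 + 0.73000 + 0.26645 + 0.06484 + 0.01183 + 0.001728 + 0.0002102 + 0.00002192 = 2.075078
B = 0.00002192/2.075078 = 0.00001056

Final: 0.00001056


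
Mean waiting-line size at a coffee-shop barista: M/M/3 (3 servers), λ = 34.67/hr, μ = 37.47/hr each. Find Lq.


a = λ/μ = 0.9253; ρ = a/3 = 0.3084
P₀ = 0.393044
Lq = P₀·a^c·ρ / (c!·(1−ρ)²) = 0.393044·0.79216·0.3084/(6·0.47828)
= 0.03346

Final: 0.03346


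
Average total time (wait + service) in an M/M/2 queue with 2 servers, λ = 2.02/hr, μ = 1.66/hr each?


a = 1.2169; ρ = 0.6084; P₀ = 0.243446
Lq = P₀·a^c·ρ/(c!(1−ρ)²) = 0.71526
Wq = Lq/λ = 0.71526/2.02 = 0.35409 hr
W = Wq + 1/μ = 0.35409 + 0.60241 = 0.95650 hr

Final: 0.95650 hr


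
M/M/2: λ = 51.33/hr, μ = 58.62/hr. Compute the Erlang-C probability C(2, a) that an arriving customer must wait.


a = λ/μ = 0.8756; ρ = a/2 = 0.4378
P₀ = 0.390995 (from M/M/c formula)
C(c,a) = [a^c/(c!(1−ρ))]·P₀ = [0.76674/(2·0.5622)]·0.390995
= 0.68194·0.390995 = 0.266635

Final: 0.266635
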